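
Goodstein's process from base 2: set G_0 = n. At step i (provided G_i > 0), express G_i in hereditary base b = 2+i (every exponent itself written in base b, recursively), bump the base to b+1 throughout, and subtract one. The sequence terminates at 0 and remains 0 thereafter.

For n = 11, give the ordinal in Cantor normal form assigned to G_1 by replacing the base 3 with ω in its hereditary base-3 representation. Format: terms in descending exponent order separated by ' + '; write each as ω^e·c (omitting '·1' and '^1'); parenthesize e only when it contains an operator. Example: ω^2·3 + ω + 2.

ω^(ω + 1) + ω

G_0=11  [base 2] 2^(2 + 1) + 2 + 1  →[2↦3]→  3^(3 + 1) + 3 + 1 = 85  −1 ⇒ G_1=84
G_1=84  [base 3] 3^(3 + 1) + 3  →[3↦4]→  4^(4 + 1) + 4 = 1028  −1 ⇒ G_2=1027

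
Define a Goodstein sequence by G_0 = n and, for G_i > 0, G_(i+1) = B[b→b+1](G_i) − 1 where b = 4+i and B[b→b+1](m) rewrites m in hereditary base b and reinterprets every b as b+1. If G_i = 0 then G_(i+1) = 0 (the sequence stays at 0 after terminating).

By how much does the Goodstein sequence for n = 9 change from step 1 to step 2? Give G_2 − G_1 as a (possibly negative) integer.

1

(0) 9|_4 = 2·4 + 1 ↦ 2·5 + 1|_5 = 11 ⇒ 10
(1) 10|_5 = 2·5 ↦ 2·6|_6 = 12 ⇒ 11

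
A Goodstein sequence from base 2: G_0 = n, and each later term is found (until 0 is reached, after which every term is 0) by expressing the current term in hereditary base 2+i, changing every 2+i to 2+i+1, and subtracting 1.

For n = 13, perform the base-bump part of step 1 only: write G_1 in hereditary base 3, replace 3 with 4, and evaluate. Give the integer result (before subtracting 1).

1280

G_0=13  [base 2] 2^(2 + 1) + 2^2 + 1  →[2↦3]→  3^(3 + 1) + 3^3 + 1 = 109  −1 ⇒ G_1=108
G_1=108  [base 3] 3^(3 + 1) + 3^3  →[3↦4]→  4^(4 + 1) + 4^4 = 1280  −1 ⇒ G_2=1279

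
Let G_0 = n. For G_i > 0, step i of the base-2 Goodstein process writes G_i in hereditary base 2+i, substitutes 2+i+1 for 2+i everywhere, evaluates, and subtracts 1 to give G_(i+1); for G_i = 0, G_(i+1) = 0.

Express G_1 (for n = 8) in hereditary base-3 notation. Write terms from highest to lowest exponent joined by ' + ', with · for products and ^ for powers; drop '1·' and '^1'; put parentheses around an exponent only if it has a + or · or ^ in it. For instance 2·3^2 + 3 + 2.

2·3^3 + 2·3^2 + 2·3 + 2

G_0 = 8. HB_2(8) = 2^(2 + 1). Bump = 81. G_1 = 80.
G_1 = 80. HB_3(80) = 2·3^3 + 2·3^2 + 2·3 + 2. Bump = 554. G_2 = 553.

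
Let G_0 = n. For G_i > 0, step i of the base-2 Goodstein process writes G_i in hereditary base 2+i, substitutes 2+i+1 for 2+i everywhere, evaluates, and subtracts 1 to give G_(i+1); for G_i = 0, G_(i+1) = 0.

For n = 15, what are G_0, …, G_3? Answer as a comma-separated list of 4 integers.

i=0: 15 = 2^(2 + 1) + 2^2 + 2 + 1 (b=2); 2→3: 3^(3 + 1) + 3^3 + 3 + 1 = 112; 112−1 = 111
i=1: 111 = 3^(3 + 1) + 3^3 + 3 (b=3); 3→4: 4^(4 + 1) + 4^4 + 4 = 1284; 1284−1 = 1283
i=2: 1283 = 4^(4 + 1) + 4^4 + 3 (b=4); 4→5: 5^(5 + 1) + 5^5 + 3 = 18753; 18753−1 = 18752

15, 111, 1283, 18752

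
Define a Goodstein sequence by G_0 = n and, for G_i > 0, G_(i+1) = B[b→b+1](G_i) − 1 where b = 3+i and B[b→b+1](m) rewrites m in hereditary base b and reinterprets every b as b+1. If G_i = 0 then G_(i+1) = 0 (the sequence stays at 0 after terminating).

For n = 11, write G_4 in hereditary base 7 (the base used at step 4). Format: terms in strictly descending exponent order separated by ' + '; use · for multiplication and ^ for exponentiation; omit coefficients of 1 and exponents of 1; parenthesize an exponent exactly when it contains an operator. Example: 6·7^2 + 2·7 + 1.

5·7 + 4

11 —HB3→ 3^2 + 2 —bump→ 4^2 + 2 = 18 —(−1)→ 17
17 —HB4→ 4^2 + 1 —bump→ 5^2 + 1 = 26 —(−1)→ 25
25 —HB5→ 5^2 —bump→ 6^2 = 36 —(−1)→ 35
35 —HB6→ 5·6 + 5 —bump→ 5·7 + 5 = 40 —(−1)→ 39
39 —HB7→ 5·7 + 4 —bump→ 5·8 + 4 = 44 —(−1)→ 43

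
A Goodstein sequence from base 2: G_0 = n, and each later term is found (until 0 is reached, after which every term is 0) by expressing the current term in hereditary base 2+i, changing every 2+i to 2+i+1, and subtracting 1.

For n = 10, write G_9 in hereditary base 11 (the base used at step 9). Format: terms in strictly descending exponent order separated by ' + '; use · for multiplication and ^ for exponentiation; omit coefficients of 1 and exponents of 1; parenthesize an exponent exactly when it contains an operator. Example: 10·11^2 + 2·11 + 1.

G_0 = 10. HB_2(10) = 2^(2 + 1) + 2. Bump = 84. G_1 = 83.
G_1 = 83. HB_3(83) = 3^(3 + 1) + 2. Bump = 1026. G_2 = 1025.
G_2 = 1025. HB_4(1025) = 4^(4 + 1) + 1. Bump = 15626. G_3 = 15625.
G_3 = 15625. HB_5(15625) = 5^(5 + 1). Bump = 279936. G_4 = 279935.
G_4 = 279935. HB_6(279935) = 5·6^6 + 5·6^5 + 5·6^4 + 5·6^3 + 5·6^2 + 5·6 + 5. Bump = 4215755. G_5 = 4215754.
G_5 = 4215754. HB_7(4215754) = 5·7^7 + 5·7^5 + 5·7^4 + 5·7^3 + 5·7^2 + 5·7 + 4. Bump = 84073324. G_6 = 84073323.
G_6 = 84073323. HB_8(84073323) = 5·8^8 + 5·8^5 + 5·8^4 + 5·8^3 + 5·8^2 + 5·8 + 3. Bump = 1937434593. G_7 = 1937434592.
G_7 = 1937434592. HB_9(1937434592) = 5·9^9 + 5·9^5 + 5·9^4 + 5·9^3 + 5·9^2 + 5·9 + 2. Bump = 50000555552. G_8 = 50000555551.
G_8 = 50000555551. HB_10(50000555551) = 5·10^10 + 5·10^5 + 5·10^4 + 5·10^3 + 5·10^2 + 5·10 + 1. Bump = 1426559238831. G_9 = 1426559238830.

5·11^11 + 5·11^5 + 5·11^4 + 5·11^3 + 5·11^2 + 5·11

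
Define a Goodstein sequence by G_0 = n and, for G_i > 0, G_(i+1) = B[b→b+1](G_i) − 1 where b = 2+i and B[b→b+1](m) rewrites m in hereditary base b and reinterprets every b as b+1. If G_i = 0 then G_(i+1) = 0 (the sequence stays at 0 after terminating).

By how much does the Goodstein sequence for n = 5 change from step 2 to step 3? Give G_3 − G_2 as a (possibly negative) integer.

(0) 5|_2 = 2^2 + 1 ↦ 3^3 + 1|_3 = 28 ⇒ 27
(1) 27|_3 = 3^3 ↦ 4^4|_4 = 256 ⇒ 255
(2) 255|_4 = 3·4^3 + 3·4^2 + 3·4 + 3 ↦ 3·5^3 + 3·5^2 + 3·5 + 3|_5 = 468 ⇒ 467

212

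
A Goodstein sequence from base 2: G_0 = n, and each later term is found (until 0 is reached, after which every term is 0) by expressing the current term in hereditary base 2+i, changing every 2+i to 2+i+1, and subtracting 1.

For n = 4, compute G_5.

109

i=0: 4 = 2^2 (b=2); 2→3: 3^3 = 27; 27−1 = 26
i=1: 26 = 2·3^2 + 2·3 + 2 (b=3); 3→4: 2·4^2 + 2·4 + 2 = 42; 42−1 = 41
i=2: 41 = 2·4^2 + 2·4 + 1 (b=4); 4→5: 2·5^2 + 2·5 + 1 = 61; 61−1 = 60
i=3: 60 = 2·5^2 + 2·5 (b=5); 5→6: 2·6^2 + 2·6 = 84; 84−1 = 83
i=4: 83 = 2·6^2 + 6 + 5 (b=6); 6→7: 2·7^2 + 7 + 5 = 110; 110−1 = 109
i=5: 109 = 2·7^2 + 7 + 4 (b=7); 7→8: 2·8^2 + 8 + 4 = 140; 140−1 = 139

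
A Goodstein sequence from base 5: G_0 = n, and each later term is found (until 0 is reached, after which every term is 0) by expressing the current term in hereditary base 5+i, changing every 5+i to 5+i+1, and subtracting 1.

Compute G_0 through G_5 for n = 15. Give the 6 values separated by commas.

G_0=15  [base 5] 3·5  →[5↦6]→  3·6 = 18  −1 ⇒ G_1=17
G_1=17  [base 6] 2·6 + 5  →[6↦7]→  2·7 + 5 = 19  −1 ⇒ G_2=18
G_2=18  [base 7] 2·7 + 4  →[7↦8]→  2·8 + 4 = 20  −1 ⇒ G_3=19
G_3=19  [base 8] 2·8 + 3  →[8↦9]→  2·9 + 3 = 21  −1 ⇒ G_4=20
G_4=20  [base 9] 2·9 + 2  →[9↦10]→  2·10 + 2 = 22  −1 ⇒ G_5=21

15, 17, 18, 19, 20, 21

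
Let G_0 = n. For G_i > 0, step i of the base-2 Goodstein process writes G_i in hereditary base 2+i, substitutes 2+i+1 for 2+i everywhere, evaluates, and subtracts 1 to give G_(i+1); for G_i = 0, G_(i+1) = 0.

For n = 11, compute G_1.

(0) 11|_2 = 2^(2 + 1) + 2 + 1 ↦ 3^(3 + 1) + 3 + 1|_3 = 85 ⇒ 84
(1) 84|_3 = 3^(3 + 1) + 3 ↦ 4^(4 + 1) + 4|_4 = 1028 ⇒ 1027

84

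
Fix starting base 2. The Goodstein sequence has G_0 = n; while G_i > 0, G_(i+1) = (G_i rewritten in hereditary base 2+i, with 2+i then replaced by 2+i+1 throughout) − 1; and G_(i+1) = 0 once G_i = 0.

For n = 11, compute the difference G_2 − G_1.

943

base 2: 11 = 2^(2 + 1) + 2 + 1; at 3: 3^(3 + 1) + 3 + 1 = 85; next = 84
base 3: 84 = 3^(3 + 1) + 3; at 4: 4^(4 + 1) + 4 = 1028; next = 1027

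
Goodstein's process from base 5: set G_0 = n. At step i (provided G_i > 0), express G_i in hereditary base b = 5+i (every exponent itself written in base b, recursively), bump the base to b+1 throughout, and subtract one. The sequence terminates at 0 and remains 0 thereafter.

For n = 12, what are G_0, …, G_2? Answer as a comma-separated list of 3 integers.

i=0: 12 = 2·5 + 2 (b=5); 5→6: 2·6 + 2 = 14; 14−1 = 13
i=1: 13 = 2·6 + 1 (b=6); 6→7: 2·7 + 1 = 15; 15−1 = 14

12, 13, 14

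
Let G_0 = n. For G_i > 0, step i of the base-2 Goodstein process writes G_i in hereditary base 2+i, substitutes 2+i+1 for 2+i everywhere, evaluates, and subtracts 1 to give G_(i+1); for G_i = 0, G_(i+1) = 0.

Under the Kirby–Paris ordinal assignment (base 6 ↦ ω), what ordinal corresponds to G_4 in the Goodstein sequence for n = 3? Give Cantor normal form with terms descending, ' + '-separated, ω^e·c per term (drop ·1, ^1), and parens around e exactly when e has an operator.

step 0: 3 = 2 + 1; sub 3 for 2: 3 + 1; = 4; G_1 = 4−1 = 3
step 1: 3 = 3; sub 4 for 3: 4; = 4; G_2 = 4−1 = 3
step 2: 3 = 3; sub 5 for 4: 3; = 3; G_3 = 3−1 = 2
step 3: 2 = 2; sub 6 for 5: 2; = 2; G_4 = 2−1 = 1
step 4: 1 = 1; sub 7 for 6: 1; = 1; G_5 = 1−1 = 0

1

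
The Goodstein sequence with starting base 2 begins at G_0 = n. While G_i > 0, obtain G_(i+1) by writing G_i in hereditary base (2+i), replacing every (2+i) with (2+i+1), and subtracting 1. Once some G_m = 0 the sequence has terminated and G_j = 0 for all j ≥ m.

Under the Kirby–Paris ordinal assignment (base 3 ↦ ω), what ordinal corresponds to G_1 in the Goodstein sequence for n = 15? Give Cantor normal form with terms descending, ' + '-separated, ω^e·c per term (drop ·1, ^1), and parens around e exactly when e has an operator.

step 0: 15 = 2^(2 + 1) + 2^2 + 2 + 1; sub 3 for 2: 3^(3 + 1) + 3^3 + 3 + 1; = 112; G_1 = 112−1 = 111
step 1: 111 = 3^(3 + 1) + 3^3 + 3; sub 4 for 3: 4^(4 + 1) + 4^4 + 4; = 1284; G_2 = 1284−1 = 1283

ω^(ω + 1) + ω^ω + ω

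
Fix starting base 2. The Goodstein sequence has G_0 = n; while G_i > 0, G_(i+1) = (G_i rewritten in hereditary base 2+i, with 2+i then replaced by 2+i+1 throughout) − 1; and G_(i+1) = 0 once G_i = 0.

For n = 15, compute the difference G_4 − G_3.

(0) 15|_2 = 2^(2 + 1) + 2^2 + 2 + 1 ↦ 3^(3 + 1) + 3^3 + 3 + 1|_3 = 112 ⇒ 111
(1) 111|_3 = 3^(3 + 1) + 3^3 + 3 ↦ 4^(4 + 1) + 4^4 + 4|_4 = 1284 ⇒ 1283
(2) 1283|_4 = 4^(4 + 1) + 4^4 + 3 ↦ 5^(5 + 1) + 5^5 + 3|_5 = 18753 ⇒ 18752
(3) 18752|_5 = 5^(5 + 1) + 5^5 + 2 ↦ 6^(6 + 1) + 6^6 + 2|_6 = 326594 ⇒ 326593

307841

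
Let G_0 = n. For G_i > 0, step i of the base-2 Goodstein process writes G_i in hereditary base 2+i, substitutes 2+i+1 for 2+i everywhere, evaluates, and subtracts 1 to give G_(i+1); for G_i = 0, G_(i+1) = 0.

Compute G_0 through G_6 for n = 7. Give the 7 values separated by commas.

G_0=7  [base 2] 2^2 + 2 + 1  →[2↦3]→  3^3 + 3 + 1 = 31  −1 ⇒ G_1=30
G_1=30  [base 3] 3^3 + 3  →[3↦4]→  4^4 + 4 = 260  −1 ⇒ G_2=259
G_2=259  [base 4] 4^4 + 3  →[4↦5]→  5^5 + 3 = 3128  −1 ⇒ G_3=3127
G_3=3127  [base 5] 5^5 + 2  →[5↦6]→  6^6 + 2 = 46658  −1 ⇒ G_4=46657
G_4=46657  [base 6] 6^6 + 1  →[6↦7]→  7^7 + 1 = 823544  −1 ⇒ G_5=823543
G_5=823543  [base 7] 7^7  →[7↦8]→  8^8 = 16777216  −1 ⇒ G_6=16777215

7, 30, 259, 3127, 46657, 823543, 16777215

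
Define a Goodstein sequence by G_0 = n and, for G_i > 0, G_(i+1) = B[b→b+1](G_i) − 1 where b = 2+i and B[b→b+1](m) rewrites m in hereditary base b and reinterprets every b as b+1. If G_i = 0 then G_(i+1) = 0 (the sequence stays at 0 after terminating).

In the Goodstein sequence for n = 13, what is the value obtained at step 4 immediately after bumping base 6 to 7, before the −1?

5765999

base 2: 13 = 2^(2 + 1) + 2^2 + 1; at 3: 3^(3 + 1) + 3^3 + 1 = 109; next = 108
base 3: 108 = 3^(3 + 1) + 3^3; at 4: 4^(4 + 1) + 4^4 = 1280; next = 1279
base 4: 1279 = 4^(4 + 1) + 3·4^3 + 3·4^2 + 3·4 + 3; at 5: 5^(5 + 1) + 3·5^3 + 3·5^2 + 3·5 + 3 = 16093; next = 16092
base 5: 16092 = 5^(5 + 1) + 3·5^3 + 3·5^2 + 3·5 + 2; at 6: 6^(6 + 1) + 3·6^3 + 3·6^2 + 3·6 + 2 = 280712; next = 280711
base 6: 280711 = 6^(6 + 1) + 3·6^3 + 3·6^2 + 3·6 + 1; at 7: 7^(7 + 1) + 3·7^3 + 3·7^2 + 3·7 + 1 = 5765999; next = 5765998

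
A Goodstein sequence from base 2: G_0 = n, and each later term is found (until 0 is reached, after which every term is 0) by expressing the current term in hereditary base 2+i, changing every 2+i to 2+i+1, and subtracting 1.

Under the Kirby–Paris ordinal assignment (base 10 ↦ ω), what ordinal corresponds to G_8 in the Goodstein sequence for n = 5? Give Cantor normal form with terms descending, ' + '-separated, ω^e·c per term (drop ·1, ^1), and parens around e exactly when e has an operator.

ω^3·3 + ω^2·3 + ω·2 + 5

G_0=5  [base 2] 2^2 + 1  →[2↦3]→  3^3 + 1 = 28  −1 ⇒ G_1=27
G_1=27  [base 3] 3^3  →[3↦4]→  4^4 = 256  −1 ⇒ G_2=255
G_2=255  [base 4] 3·4^3 + 3·4^2 + 3·4 + 3  →[4↦5]→  3·5^3 + 3·5^2 + 3·5 + 3 = 468  −1 ⇒ G_3=467
G_3=467  [base 5] 3·5^3 + 3·5^2 + 3·5 + 2  →[5↦6]→  3·6^3 + 3·6^2 + 3·6 + 2 = 776  −1 ⇒ G_4=775
G_4=775  [base 6] 3·6^3 + 3·6^2 + 3·6 + 1  →[6↦7]→  3·7^3 + 3·7^2 + 3·7 + 1 = 1198  −1 ⇒ G_5=1197
G_5=1197  [base 7] 3·7^3 + 3·7^2 + 3·7  →[7↦8]→  3·8^3 + 3·8^2 + 3·8 = 1752  −1 ⇒ G_6=1751
G_6=1751  [base 8] 3·8^3 + 3·8^2 + 2·8 + 7  →[8↦9]→  3·9^3 + 3·9^2 + 2·9 + 7 = 2455  −1 ⇒ G_7=2454
G_7=2454  [base 9] 3·9^3 + 3·9^2 + 2·9 + 6  →[9↦10]→  3·10^3 + 3·10^2 + 2·10 + 6 = 3326  −1 ⇒ G_8=3325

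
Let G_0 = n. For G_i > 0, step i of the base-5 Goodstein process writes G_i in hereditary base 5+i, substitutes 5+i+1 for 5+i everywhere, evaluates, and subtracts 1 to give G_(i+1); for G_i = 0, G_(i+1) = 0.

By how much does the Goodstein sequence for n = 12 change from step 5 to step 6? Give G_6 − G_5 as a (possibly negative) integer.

0

G_0 = 12. HB_5(12) = 2·5 + 2. Bump = 14. G_1 = 13.
G_1 = 13. HB_6(13) = 2·6 + 1. Bump = 15. G_2 = 14.
G_2 = 14. HB_7(14) = 2·7. Bump = 16. G_3 = 15.
G_3 = 15. HB_8(15) = 8 + 7. Bump = 16. G_4 = 15.
G_4 = 15. HB_9(15) = 9 + 6. Bump = 16. G_5 = 15.
G_5 = 15. HB_10(15) = 10 + 5. Bump = 16. G_6 = 15.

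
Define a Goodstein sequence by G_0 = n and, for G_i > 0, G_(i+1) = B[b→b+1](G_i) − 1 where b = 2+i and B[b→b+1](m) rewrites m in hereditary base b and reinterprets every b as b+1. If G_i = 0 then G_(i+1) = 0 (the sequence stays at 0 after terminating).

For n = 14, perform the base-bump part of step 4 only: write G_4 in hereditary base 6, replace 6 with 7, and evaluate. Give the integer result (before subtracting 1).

(0) 14|_2 = 2^(2 + 1) + 2^2 + 2 ↦ 3^(3 + 1) + 3^3 + 3|_3 = 111 ⇒ 110
(1) 110|_3 = 3^(3 + 1) + 3^3 + 2 ↦ 4^(4 + 1) + 4^4 + 2|_4 = 1282 ⇒ 1281
(2) 1281|_4 = 4^(4 + 1) + 4^4 + 1 ↦ 5^(5 + 1) + 5^5 + 1|_5 = 18751 ⇒ 18750
(3) 18750|_5 = 5^(5 + 1) + 5^5 ↦ 6^(6 + 1) + 6^6|_6 = 326592 ⇒ 326591
(4) 326591|_6 = 6^(6 + 1) + 5·6^5 + 5·6^4 + 5·6^3 + 5·6^2 + 5·6 + 5 ↦ 7^(7 + 1) + 5·7^5 + 5·7^4 + 5·7^3 + 5·7^2 + 5·7 + 5|_7 = 5862841 ⇒ 5862840

5862841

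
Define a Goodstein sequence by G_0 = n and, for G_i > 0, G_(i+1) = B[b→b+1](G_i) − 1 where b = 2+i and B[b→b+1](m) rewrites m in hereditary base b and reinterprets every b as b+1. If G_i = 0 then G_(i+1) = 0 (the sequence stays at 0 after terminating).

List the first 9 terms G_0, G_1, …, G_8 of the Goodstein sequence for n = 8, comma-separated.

8 —HB2→ 2^(2 + 1) —bump→ 3^(3 + 1) = 81 —(−1)→ 80
80 —HB3→ 2·3^3 + 2·3^2 + 2·3 + 2 —bump→ 2·4^4 + 2·4^2 + 2·4 + 2 = 554 —(−1)→ 553
553 —HB4→ 2·4^4 + 2·4^2 + 2·4 + 1 —bump→ 2·5^5 + 2·5^2 + 2·5 + 1 = 6311 —(−1)→ 6310
6310 —HB5→ 2·5^5 + 2·5^2 + 2·5 —bump→ 2·6^6 + 2·6^2 + 2·6 = 93396 —(−1)→ 93395
93395 —HB6→ 2·6^6 + 2·6^2 + 6 + 5 —bump→ 2·7^7 + 2·7^2 + 7 + 5 = 1647196 —(−1)→ 1647195
1647195 —HB7→ 2·7^7 + 2·7^2 + 7 + 4 —bump→ 2·8^8 + 2·8^2 + 8 + 4 = 33554572 —(−1)→ 33554571
33554571 —HB8→ 2·8^8 + 2·8^2 + 8 + 3 —bump→ 2·9^9 + 2·9^2 + 9 + 3 = 774841152 —(−1)→ 774841151
774841151 —HB9→ 2·9^9 + 2·9^2 + 9 + 2 —bump→ 2·10^10 + 2·10^2 + 10 + 2 = 20000000212 —(−1)→ 20000000211

8, 80, 553, 6310, 93395, 1647195, 33554571, 774841151, 20000000211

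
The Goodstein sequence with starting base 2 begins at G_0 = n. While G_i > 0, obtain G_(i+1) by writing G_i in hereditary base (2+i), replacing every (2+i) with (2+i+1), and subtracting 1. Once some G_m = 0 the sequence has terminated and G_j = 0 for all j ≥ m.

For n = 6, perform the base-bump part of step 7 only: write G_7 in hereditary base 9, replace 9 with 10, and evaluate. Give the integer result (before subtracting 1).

(0) 6|_2 = 2^2 + 2 ↦ 3^3 + 3|_3 = 30 ⇒ 29
(1) 29|_3 = 3^3 + 2 ↦ 4^4 + 2|_4 = 258 ⇒ 257
(2) 257|_4 = 4^4 + 1 ↦ 5^5 + 1|_5 = 3126 ⇒ 3125
(3) 3125|_5 = 5^5 ↦ 6^6|_6 = 46656 ⇒ 46655
(4) 46655|_6 = 5·6^5 + 5·6^4 + 5·6^3 + 5·6^2 + 5·6 + 5 ↦ 5·7^5 + 5·7^4 + 5·7^3 + 5·7^2 + 5·7 + 5|_7 = 98040 ⇒ 98039
(5) 98039|_7 = 5·7^5 + 5·7^4 + 5·7^3 + 5·7^2 + 5·7 + 4 ↦ 5·8^5 + 5·8^4 + 5·8^3 + 5·8^2 + 5·8 + 4|_8 = 187244 ⇒ 187243
(6) 187243|_8 = 5·8^5 + 5·8^4 + 5·8^3 + 5·8^2 + 5·8 + 3 ↦ 5·9^5 + 5·9^4 + 5·9^3 + 5·9^2 + 5·9 + 3|_9 = 332148 ⇒ 332147
(7) 332147|_9 = 5·9^5 + 5·9^4 + 5·9^3 + 5·9^2 + 5·9 + 2 ↦ 5·10^5 + 5·10^4 + 5·10^3 + 5·10^2 + 5·10 + 2|_10 = 555552 ⇒ 555551

555552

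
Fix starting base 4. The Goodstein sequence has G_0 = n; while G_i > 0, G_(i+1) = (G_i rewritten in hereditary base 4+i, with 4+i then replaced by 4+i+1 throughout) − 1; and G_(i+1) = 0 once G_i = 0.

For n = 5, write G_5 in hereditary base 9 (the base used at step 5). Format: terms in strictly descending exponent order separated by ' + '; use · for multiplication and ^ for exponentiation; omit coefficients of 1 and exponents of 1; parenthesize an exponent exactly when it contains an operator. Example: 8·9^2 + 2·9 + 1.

base 4: 5 = 4 + 1; at 5: 5 + 1 = 6; next = 5
base 5: 5 = 5; at 6: 6 = 6; next = 5
base 6: 5 = 5; at 7: 5 = 5; next = 4
base 7: 4 = 4; at 8: 4 = 4; next = 3
base 8: 3 = 3; at 9: 3 = 3; next = 2
base 9: 2 = 2; at 10: 2 = 2; next = 1

2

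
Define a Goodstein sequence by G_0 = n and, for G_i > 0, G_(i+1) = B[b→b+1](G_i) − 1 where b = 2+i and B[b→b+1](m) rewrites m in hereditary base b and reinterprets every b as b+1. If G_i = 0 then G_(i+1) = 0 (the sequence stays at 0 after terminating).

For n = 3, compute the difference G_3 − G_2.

(0) 3|_2 = 2 + 1 ↦ 3 + 1|_3 = 4 ⇒ 3
(1) 3|_3 = 3 ↦ 4|_4 = 4 ⇒ 3
(2) 3|_4 = 3 ↦ 3|_5 = 3 ⇒ 2

-1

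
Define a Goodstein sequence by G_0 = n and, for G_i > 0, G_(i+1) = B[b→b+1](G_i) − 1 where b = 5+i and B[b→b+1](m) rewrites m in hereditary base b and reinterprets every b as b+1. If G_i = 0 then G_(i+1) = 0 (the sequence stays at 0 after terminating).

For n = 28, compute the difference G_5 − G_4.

7

G_0=28  [base 5] 5^2 + 3  →[5↦6]→  6^2 + 3 = 39  −1 ⇒ G_1=38
G_1=38  [base 6] 6^2 + 2  →[6↦7]→  7^2 + 2 = 51  −1 ⇒ G_2=50
G_2=50  [base 7] 7^2 + 1  →[7↦8]→  8^2 + 1 = 65  −1 ⇒ G_3=64
G_3=64  [base 8] 8^2  →[8↦9]→  9^2 = 81  −1 ⇒ G_4=80
G_4=80  [base 9] 8·9 + 8  →[9↦10]→  8·10 + 8 = 88  −1 ⇒ G_5=87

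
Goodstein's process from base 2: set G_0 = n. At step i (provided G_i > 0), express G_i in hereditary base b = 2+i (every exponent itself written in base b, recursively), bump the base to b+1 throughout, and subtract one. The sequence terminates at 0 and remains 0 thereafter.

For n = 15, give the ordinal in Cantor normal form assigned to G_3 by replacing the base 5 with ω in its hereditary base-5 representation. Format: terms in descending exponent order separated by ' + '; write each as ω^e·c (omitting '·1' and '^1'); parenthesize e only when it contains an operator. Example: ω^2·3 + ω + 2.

i=0: 15 = 2^(2 + 1) + 2^2 + 2 + 1 (b=2); 2→3: 3^(3 + 1) + 3^3 + 3 + 1 = 112; 112−1 = 111
i=1: 111 = 3^(3 + 1) + 3^3 + 3 (b=3); 3→4: 4^(4 + 1) + 4^4 + 4 = 1284; 1284−1 = 1283
i=2: 1283 = 4^(4 + 1) + 4^4 + 3 (b=4); 4→5: 5^(5 + 1) + 5^5 + 3 = 18753; 18753−1 = 18752
i=3: 18752 = 5^(5 + 1) + 5^5 + 2 (b=5); 5→6: 6^(6 + 1) + 6^6 + 2 = 326594; 326594−1 = 326593

ω^(ω + 1) + ω^ω + 2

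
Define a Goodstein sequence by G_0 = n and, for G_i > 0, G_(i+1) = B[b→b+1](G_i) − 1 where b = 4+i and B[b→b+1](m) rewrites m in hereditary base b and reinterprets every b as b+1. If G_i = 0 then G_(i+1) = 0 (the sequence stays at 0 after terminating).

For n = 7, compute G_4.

7 —HB4→ 4 + 3 —bump→ 5 + 3 = 8 —(−1)→ 7
7 —HB5→ 5 + 2 —bump→ 6 + 2 = 8 —(−1)→ 7
7 —HB6→ 6 + 1 —bump→ 7 + 1 = 8 —(−1)→ 7
7 —HB7→ 7 —bump→ 8 = 8 —(−1)→ 7
7 —HB8→ 7 —bump→ 7 = 7 —(−1)→ 6

7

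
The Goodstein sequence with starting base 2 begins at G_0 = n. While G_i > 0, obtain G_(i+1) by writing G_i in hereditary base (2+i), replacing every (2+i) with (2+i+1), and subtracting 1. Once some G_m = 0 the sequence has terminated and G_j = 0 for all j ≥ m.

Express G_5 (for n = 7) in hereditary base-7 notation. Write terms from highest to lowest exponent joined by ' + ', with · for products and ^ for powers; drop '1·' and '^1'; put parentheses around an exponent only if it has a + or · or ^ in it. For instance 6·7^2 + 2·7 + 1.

7^7

G_0 = 7. HB_2(7) = 2^2 + 2 + 1. Bump = 31. G_1 = 30.
G_1 = 30. HB_3(30) = 3^3 + 3. Bump = 260. G_2 = 259.
G_2 = 259. HB_4(259) = 4^4 + 3. Bump = 3128. G_3 = 3127.
G_3 = 3127. HB_5(3127) = 5^5 + 2. Bump = 46658. G_4 = 46657.
G_4 = 46657. HB_6(46657) = 6^6 + 1. Bump = 823544. G_5 = 823543.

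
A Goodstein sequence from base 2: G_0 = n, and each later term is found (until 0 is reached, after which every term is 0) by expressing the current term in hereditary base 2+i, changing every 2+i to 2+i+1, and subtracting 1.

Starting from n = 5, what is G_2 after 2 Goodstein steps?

255

(0) 5|_2 = 2^2 + 1 ↦ 3^3 + 1|_3 = 28 ⇒ 27
(1) 27|_3 = 3^3 ↦ 4^4|_4 = 256 ⇒ 255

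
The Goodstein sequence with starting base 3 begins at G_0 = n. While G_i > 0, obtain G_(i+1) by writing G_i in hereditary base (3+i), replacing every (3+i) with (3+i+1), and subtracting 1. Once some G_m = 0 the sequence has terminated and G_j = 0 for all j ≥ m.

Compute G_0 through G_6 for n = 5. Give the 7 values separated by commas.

5, 5, 5, 5, 4, 3, 2

G_0=5  [base 3] 3 + 2  →[3↦4]→  4 + 2 = 6  −1 ⇒ G_1=5
G_1=5  [base 4] 4 + 1  →[4↦5]→  5 + 1 = 6  −1 ⇒ G_2=5
G_2=5  [base 5] 5  →[5↦6]→  6 = 6  −1 ⇒ G_3=5
G_3=5  [base 6] 5  →[6↦7]→  5 = 5  −1 ⇒ G_4=4
G_4=4  [base 7] 4  →[7↦8]→  4 = 4  −1 ⇒ G_5=3
G_5=3  [base 8] 3  →[8↦9]→  3 = 3  −1 ⇒ G_6=2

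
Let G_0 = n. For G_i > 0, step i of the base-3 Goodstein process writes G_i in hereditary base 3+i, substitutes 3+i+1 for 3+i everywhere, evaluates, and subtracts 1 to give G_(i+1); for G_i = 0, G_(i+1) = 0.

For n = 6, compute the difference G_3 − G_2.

0

step 0: 6 = 2·3; sub 4 for 3: 2·4; = 8; G_1 = 8−1 = 7
step 1: 7 = 4 + 3; sub 5 for 4: 5 + 3; = 8; G_2 = 8−1 = 7
step 2: 7 = 5 + 2; sub 6 for 5: 6 + 2; = 8; G_3 = 8−1 = 7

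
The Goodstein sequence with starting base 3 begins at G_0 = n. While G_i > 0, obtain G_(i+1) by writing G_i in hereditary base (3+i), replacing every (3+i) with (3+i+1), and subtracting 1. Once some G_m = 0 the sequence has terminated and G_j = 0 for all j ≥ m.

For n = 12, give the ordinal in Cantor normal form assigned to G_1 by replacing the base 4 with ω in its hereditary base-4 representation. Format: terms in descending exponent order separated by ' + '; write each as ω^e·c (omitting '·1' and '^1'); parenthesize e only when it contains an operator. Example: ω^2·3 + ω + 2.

ω^2 + 3

G_0=12  [base 3] 3^2 + 3  →[3↦4]→  4^2 + 4 = 20  −1 ⇒ G_1=19
G_1=19  [base 4] 4^2 + 3  →[4↦5]→  5^2 + 3 = 28  −1 ⇒ G_2=27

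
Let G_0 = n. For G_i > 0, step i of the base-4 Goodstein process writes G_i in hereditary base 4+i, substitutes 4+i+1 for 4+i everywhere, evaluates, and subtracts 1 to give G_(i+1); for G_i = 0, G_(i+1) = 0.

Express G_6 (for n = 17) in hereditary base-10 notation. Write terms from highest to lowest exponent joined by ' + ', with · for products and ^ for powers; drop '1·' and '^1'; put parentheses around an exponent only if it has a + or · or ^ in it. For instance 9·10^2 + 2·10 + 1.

5·10 + 1

G_0=17  [base 4] 4^2 + 1  →[4↦5]→  5^2 + 1 = 26  −1 ⇒ G_1=25
G_1=25  [base 5] 5^2  →[5↦6]→  6^2 = 36  −1 ⇒ G_2=35
G_2=35  [base 6] 5·6 + 5  →[6↦7]→  5·7 + 5 = 40  −1 ⇒ G_3=39
G_3=39  [base 7] 5·7 + 4  →[7↦8]→  5·8 + 4 = 44  −1 ⇒ G_4=43
G_4=43  [base 8] 5·8 + 3  →[8↦9]→  5·9 + 3 = 48  −1 ⇒ G_5=47
G_5=47  [base 9] 5·9 + 2  →[9↦10]→  5·10 + 2 = 52  −1 ⇒ G_6=51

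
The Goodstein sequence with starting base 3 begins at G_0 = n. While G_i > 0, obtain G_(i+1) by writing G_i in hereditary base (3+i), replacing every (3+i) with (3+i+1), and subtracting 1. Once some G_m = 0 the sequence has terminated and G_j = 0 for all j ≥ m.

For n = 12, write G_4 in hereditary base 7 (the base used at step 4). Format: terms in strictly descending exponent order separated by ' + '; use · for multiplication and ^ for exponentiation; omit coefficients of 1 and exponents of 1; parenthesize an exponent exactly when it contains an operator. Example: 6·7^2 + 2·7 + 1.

7^2

G_0=12  [base 3] 3^2 + 3  →[3↦4]→  4^2 + 4 = 20  −1 ⇒ G_1=19
G_1=19  [base 4] 4^2 + 3  →[4↦5]→  5^2 + 3 = 28  −1 ⇒ G_2=27
G_2=27  [base 5] 5^2 + 2  →[5↦6]→  6^2 + 2 = 38  −1 ⇒ G_3=37
G_3=37  [base 6] 6^2 + 1  →[6↦7]→  7^2 + 1 = 50  −1 ⇒ G_4=49
G_4=49  [base 7] 7^2  →[7↦8]→  8^2 = 64  −1 ⇒ G_5=63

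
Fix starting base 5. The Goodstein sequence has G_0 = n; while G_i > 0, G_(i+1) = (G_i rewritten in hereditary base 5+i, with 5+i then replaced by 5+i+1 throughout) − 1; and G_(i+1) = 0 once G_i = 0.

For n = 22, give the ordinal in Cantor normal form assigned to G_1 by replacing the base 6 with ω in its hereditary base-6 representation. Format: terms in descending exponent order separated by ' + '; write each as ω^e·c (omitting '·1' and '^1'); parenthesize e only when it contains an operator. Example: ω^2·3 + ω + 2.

G_0=22  [base 5] 4·5 + 2  →[5↦6]→  4·6 + 2 = 26  −1 ⇒ G_1=25
G_1=25  [base 6] 4·6 + 1  →[6↦7]→  4·7 + 1 = 29  −1 ⇒ G_2=28

ω·4 + 1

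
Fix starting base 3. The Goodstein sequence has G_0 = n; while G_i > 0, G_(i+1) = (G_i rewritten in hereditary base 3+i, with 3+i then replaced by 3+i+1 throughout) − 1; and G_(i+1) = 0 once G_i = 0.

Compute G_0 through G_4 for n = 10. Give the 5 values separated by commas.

G_0 = 10. HB_3(10) = 3^2 + 1. Bump = 17. G_1 = 16.
G_1 = 16. HB_4(16) = 4^2. Bump = 25. G_2 = 24.
G_2 = 24. HB_5(24) = 4·5 + 4. Bump = 28. G_3 = 27.
G_3 = 27. HB_6(27) = 4·6 + 3. Bump = 31. G_4 = 30.

10, 16, 24, 27, 30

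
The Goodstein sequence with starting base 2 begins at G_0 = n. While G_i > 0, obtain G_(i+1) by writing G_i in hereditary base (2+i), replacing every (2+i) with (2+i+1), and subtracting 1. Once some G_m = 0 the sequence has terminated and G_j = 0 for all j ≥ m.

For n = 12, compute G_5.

5764910

base 2: 12 = 2^(2 + 1) + 2^2; at 3: 3^(3 + 1) + 3^3 = 108; next = 107
base 3: 107 = 3^(3 + 1) + 2·3^2 + 2·3 + 2; at 4: 4^(4 + 1) + 2·4^2 + 2·4 + 2 = 1066; next = 1065
base 4: 1065 = 4^(4 + 1) + 2·4^2 + 2·4 + 1; at 5: 5^(5 + 1) + 2·5^2 + 2·5 + 1 = 15686; next = 15685
base 5: 15685 = 5^(5 + 1) + 2·5^2 + 2·5; at 6: 6^(6 + 1) + 2·6^2 + 2·6 = 280020; next = 280019
base 6: 280019 = 6^(6 + 1) + 2·6^2 + 6 + 5; at 7: 7^(7 + 1) + 2·7^2 + 7 + 5 = 5764911; next = 5764910
base 7: 5764910 = 7^(7 + 1) + 2·7^2 + 7 + 4; at 8: 8^(8 + 1) + 2·8^2 + 8 + 4 = 134217868; next = 134217867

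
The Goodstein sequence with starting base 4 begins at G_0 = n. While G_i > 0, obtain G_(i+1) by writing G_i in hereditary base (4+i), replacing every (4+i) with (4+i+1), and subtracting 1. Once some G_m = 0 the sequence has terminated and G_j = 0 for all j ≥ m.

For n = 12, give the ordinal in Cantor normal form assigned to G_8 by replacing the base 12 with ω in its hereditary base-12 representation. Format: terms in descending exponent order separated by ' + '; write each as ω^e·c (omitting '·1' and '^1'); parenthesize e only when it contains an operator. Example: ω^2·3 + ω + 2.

ω + 7

G_0=12  [base 4] 3·4  →[4↦5]→  3·5 = 15  −1 ⇒ G_1=14
G_1=14  [base 5] 2·5 + 4  →[5↦6]→  2·6 + 4 = 16  −1 ⇒ G_2=15
G_2=15  [base 6] 2·6 + 3  →[6↦7]→  2·7 + 3 = 17  −1 ⇒ G_3=16
G_3=16  [base 7] 2·7 + 2  →[7↦8]→  2·8 + 2 = 18  −1 ⇒ G_4=17
G_4=17  [base 8] 2·8 + 1  →[8↦9]→  2·9 + 1 = 19  −1 ⇒ G_5=18
G_5=18  [base 9] 2·9  →[9↦10]→  2·10 = 20  −1 ⇒ G_6=19
G_6=19  [base 10] 10 + 9  →[10↦11]→  11 + 9 = 20  −1 ⇒ G_7=19
G_7=19  [base 11] 11 + 8  →[11↦12]→  12 + 8 = 20  −1 ⇒ G_8=19
G_8=19  [base 12] 12 + 7  →[12↦13]→  13 + 7 = 20  −1 ⇒ G_9=19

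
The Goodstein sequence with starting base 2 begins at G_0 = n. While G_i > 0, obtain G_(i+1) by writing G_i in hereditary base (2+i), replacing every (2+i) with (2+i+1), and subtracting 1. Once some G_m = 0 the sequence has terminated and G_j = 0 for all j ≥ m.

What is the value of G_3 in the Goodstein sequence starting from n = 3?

(0) 3|_2 = 2 + 1 ↦ 3 + 1|_3 = 4 ⇒ 3
(1) 3|_3 = 3 ↦ 4|_4 = 4 ⇒ 3
(2) 3|_4 = 3 ↦ 3|_5 = 3 ⇒ 2
(3) 2|_5 = 2 ↦ 2|_6 = 2 ⇒ 1

2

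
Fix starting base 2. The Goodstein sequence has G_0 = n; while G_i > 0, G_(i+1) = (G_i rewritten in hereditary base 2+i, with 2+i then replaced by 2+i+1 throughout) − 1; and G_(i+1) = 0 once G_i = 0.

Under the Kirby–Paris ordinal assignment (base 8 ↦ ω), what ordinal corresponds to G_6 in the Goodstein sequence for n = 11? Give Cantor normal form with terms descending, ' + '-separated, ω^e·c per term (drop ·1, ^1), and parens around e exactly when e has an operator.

ω^ω·7 + ω^7·7 + ω^6·7 + ω^5·7 + ω^4·7 + ω^3·7 + ω^2·7 + ω·7 + 7

G_0=11  [base 2] 2^(2 + 1) + 2 + 1  →[2↦3]→  3^(3 + 1) + 3 + 1 = 85  −1 ⇒ G_1=84
G_1=84  [base 3] 3^(3 + 1) + 3  →[3↦4]→  4^(4 + 1) + 4 = 1028  −1 ⇒ G_2=1027
G_2=1027  [base 4] 4^(4 + 1) + 3  →[4↦5]→  5^(5 + 1) + 3 = 15628  −1 ⇒ G_3=15627
G_3=15627  [base 5] 5^(5 + 1) + 2  →[5↦6]→  6^(6 + 1) + 2 = 279938  −1 ⇒ G_4=279937
G_4=279937  [base 6] 6^(6 + 1) + 1  →[6↦7]→  7^(7 + 1) + 1 = 5764802  −1 ⇒ G_5=5764801
G_5=5764801  [base 7] 7^(7 + 1)  →[7↦8]→  8^(8 + 1) = 134217728  −1 ⇒ G_6=134217727
G_6=134217727  [base 8] 7·8^8 + 7·8^7 + 7·8^6 + 7·8^5 + 7·8^4 + 7·8^3 + 7·8^2 + 7·8 + 7  →[8↦9]→  7·9^9 + 7·9^7 + 7·9^6 + 7·9^5 + 7·9^4 + 7·9^3 + 7·9^2 + 7·9 + 7 = 2749609303  −1 ⇒ G_7=2749609302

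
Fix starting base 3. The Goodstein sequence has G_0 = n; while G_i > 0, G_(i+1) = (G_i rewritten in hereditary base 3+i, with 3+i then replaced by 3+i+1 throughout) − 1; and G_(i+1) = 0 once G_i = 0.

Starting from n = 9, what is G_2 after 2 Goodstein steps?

step 0: 9 = 3^2; sub 4 for 3: 4^2; = 16; G_1 = 16−1 = 15
step 1: 15 = 3·4 + 3; sub 5 for 4: 3·5 + 3; = 18; G_2 = 18−1 = 17
step 2: 17 = 3·5 + 2; sub 6 for 5: 3·6 + 2; = 20; G_3 = 20−1 = 19

17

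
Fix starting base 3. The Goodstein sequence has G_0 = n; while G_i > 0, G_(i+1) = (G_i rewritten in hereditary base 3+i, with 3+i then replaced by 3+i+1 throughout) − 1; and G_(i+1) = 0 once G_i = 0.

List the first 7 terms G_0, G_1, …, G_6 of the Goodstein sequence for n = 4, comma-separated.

i=0: 4 = 3 + 1 (b=3); 3→4: 4 + 1 = 5; 5−1 = 4
i=1: 4 = 4 (b=4); 4→5: 5 = 5; 5−1 = 4
i=2: 4 = 4 (b=5); 5→6: 4 = 4; 4−1 = 3
i=3: 3 = 3 (b=6); 6→7: 3 = 3; 3−1 = 2
i=4: 2 = 2 (b=7); 7→8: 2 = 2; 2−1 = 1
i=5: 1 = 1 (b=8); 8→9: 1 = 1; 1−1 = 0

4, 4, 4, 3, 2, 1, 0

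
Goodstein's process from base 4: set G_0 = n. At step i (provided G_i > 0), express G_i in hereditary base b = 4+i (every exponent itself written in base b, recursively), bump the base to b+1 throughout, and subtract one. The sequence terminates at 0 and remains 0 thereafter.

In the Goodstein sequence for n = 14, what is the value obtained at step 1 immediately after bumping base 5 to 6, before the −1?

14 —HB4→ 3·4 + 2 —bump→ 3·5 + 2 = 17 —(−1)→ 16
16 —HB5→ 3·5 + 1 —bump→ 3·6 + 1 = 19 —(−1)→ 18

19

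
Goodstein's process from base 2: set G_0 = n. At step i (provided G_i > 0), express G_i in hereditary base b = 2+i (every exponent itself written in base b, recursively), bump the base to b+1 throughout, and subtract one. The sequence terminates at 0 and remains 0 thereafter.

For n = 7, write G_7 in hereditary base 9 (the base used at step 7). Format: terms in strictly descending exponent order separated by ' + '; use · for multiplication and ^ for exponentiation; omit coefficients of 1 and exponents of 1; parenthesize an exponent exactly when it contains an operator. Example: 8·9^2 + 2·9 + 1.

7·9^7 + 7·9^6 + 7·9^5 + 7·9^4 + 7·9^3 + 7·9^2 + 7·9 + 6

7 —HB2→ 2^2 + 2 + 1 —bump→ 3^3 + 3 + 1 = 31 —(−1)→ 30
30 —HB3→ 3^3 + 3 —bump→ 4^4 + 4 = 260 —(−1)→ 259
259 —HB4→ 4^4 + 3 —bump→ 5^5 + 3 = 3128 —(−1)→ 3127
3127 —HB5→ 5^5 + 2 —bump→ 6^6 + 2 = 46658 —(−1)→ 46657
46657 —HB6→ 6^6 + 1 —bump→ 7^7 + 1 = 823544 —(−1)→ 823543
823543 —HB7→ 7^7 —bump→ 8^8 = 16777216 —(−1)→ 16777215
16777215 —HB8→ 7·8^7 + 7·8^6 + 7·8^5 + 7·8^4 + 7·8^3 + 7·8^2 + 7·8 + 7 —bump→ 7·9^7 + 7·9^6 + 7·9^5 + 7·9^4 + 7·9^3 + 7·9^2 + 7·9 + 7 = 37665880 —(−1)→ 37665879
37665879 —HB9→ 7·9^7 + 7·9^6 + 7·9^5 + 7·9^4 + 7·9^3 + 7·9^2 + 7·9 + 6 —bump→ 7·10^7 + 7·10^6 + 7·10^5 + 7·10^4 + 7·10^3 + 7·10^2 + 7·10 + 6 = 77777776 —(−1)→ 77777775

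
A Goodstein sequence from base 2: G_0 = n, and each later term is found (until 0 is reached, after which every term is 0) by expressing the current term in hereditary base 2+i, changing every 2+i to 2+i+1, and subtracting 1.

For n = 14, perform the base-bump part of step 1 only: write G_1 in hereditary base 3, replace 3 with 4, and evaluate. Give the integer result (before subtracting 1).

step 0: 14 = 2^(2 + 1) + 2^2 + 2; sub 3 for 2: 3^(3 + 1) + 3^3 + 3; = 111; G_1 = 111−1 = 110
step 1: 110 = 3^(3 + 1) + 3^3 + 2; sub 4 for 3: 4^(4 + 1) + 4^4 + 2; = 1282; G_2 = 1282−1 = 1281

1282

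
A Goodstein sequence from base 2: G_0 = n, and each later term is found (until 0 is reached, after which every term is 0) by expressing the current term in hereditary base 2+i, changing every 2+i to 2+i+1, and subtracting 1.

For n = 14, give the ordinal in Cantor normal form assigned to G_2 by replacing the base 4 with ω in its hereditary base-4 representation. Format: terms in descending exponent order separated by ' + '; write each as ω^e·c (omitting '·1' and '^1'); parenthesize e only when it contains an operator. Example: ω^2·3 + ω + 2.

step 0: 14 = 2^(2 + 1) + 2^2 + 2; sub 3 for 2: 3^(3 + 1) + 3^3 + 3; = 111; G_1 = 111−1 = 110
step 1: 110 = 3^(3 + 1) + 3^3 + 2; sub 4 for 3: 4^(4 + 1) + 4^4 + 2; = 1282; G_2 = 1282−1 = 1281
step 2: 1281 = 4^(4 + 1) + 4^4 + 1; sub 5 for 4: 5^(5 + 1) + 5^5 + 1; = 18751; G_3 = 18751−1 = 18750

ω^(ω + 1) + ω^ω + 1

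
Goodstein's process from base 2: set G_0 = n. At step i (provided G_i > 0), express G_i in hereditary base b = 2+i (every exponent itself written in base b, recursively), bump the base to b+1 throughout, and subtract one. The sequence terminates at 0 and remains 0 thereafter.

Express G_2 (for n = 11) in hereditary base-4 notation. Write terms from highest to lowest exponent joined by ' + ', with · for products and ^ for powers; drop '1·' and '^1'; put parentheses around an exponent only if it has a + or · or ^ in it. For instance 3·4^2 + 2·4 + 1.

4^(4 + 1) + 3

G_0 = 11. HB_2(11) = 2^(2 + 1) + 2 + 1. Bump = 85. G_1 = 84.
G_1 = 84. HB_3(84) = 3^(3 + 1) + 3. Bump = 1028. G_2 = 1027.
G_2 = 1027. HB_4(1027) = 4^(4 + 1) + 3. Bump = 15628. G_3 = 15627.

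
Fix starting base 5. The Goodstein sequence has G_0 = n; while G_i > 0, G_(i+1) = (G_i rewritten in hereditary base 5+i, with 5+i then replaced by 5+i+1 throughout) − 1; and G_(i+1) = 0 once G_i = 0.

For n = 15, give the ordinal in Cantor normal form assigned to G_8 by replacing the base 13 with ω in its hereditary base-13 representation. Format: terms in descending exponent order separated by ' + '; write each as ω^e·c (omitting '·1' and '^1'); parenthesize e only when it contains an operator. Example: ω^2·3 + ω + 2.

ω + 10

step 0: 15 = 3·5; sub 6 for 5: 3·6; = 18; G_1 = 18−1 = 17
step 1: 17 = 2·6 + 5; sub 7 for 6: 2·7 + 5; = 19; G_2 = 19−1 = 18
step 2: 18 = 2·7 + 4; sub 8 for 7: 2·8 + 4; = 20; G_3 = 20−1 = 19
step 3: 19 = 2·8 + 3; sub 9 for 8: 2·9 + 3; = 21; G_4 = 21−1 = 20
step 4: 20 = 2·9 + 2; sub 10 for 9: 2·10 + 2; = 22; G_5 = 22−1 = 21
step 5: 21 = 2·10 + 1; sub 11 for 10: 2·11 + 1; = 23; G_6 = 23−1 = 22
step 6: 22 = 2·11; sub 12 for 11: 2·12; = 24; G_7 = 24−1 = 23
step 7: 23 = 12 + 11; sub 13 for 12: 13 + 11; = 24; G_8 = 24−1 = 23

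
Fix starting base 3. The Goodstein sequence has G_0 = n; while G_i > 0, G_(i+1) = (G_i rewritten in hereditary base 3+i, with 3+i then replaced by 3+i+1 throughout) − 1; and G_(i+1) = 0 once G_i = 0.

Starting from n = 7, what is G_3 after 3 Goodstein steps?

[0] 7 ≡ 2·3 + 1 (base 3). Lift 4: 9. −1: 8.
[1] 8 ≡ 2·4 (base 4). Lift 5: 10. −1: 9.
[2] 9 ≡ 5 + 4 (base 5). Lift 6: 10. −1: 9.
[3] 9 ≡ 6 + 3 (base 6). Lift 7: 10. −1: 9.

9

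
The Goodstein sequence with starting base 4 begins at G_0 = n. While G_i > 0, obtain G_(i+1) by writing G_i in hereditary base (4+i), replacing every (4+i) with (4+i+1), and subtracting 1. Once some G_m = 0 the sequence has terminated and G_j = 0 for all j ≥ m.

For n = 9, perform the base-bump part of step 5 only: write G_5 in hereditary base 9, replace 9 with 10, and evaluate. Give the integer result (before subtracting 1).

12

step 0: 9 = 2·4 + 1; sub 5 for 4: 2·5 + 1; = 11; G_1 = 11−1 = 10
step 1: 10 = 2·5; sub 6 for 5: 2·6; = 12; G_2 = 12−1 = 11
step 2: 11 = 6 + 5; sub 7 for 6: 7 + 5; = 12; G_3 = 12−1 = 11
step 3: 11 = 7 + 4; sub 8 for 7: 8 + 4; = 12; G_4 = 12−1 = 11
step 4: 11 = 8 + 3; sub 9 for 8: 9 + 3; = 12; G_5 = 12−1 = 11
step 5: 11 = 9 + 2; sub 10 for 9: 10 + 2; = 12; G_6 = 12−1 = 11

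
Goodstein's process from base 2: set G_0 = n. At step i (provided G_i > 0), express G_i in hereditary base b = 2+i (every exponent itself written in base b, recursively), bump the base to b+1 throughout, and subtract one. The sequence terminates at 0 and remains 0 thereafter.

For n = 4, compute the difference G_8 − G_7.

base 2: 4 = 2^2; at 3: 3^3 = 27; next = 26
base 3: 26 = 2·3^2 + 2·3 + 2; at 4: 2·4^2 + 2·4 + 2 = 42; next = 41
base 4: 41 = 2·4^2 + 2·4 + 1; at 5: 2·5^2 + 2·5 + 1 = 61; next = 60
base 5: 60 = 2·5^2 + 2·5; at 6: 2·6^2 + 2·6 = 84; next = 83
base 6: 83 = 2·6^2 + 6 + 5; at 7: 2·7^2 + 7 + 5 = 110; next = 109
base 7: 109 = 2·7^2 + 7 + 4; at 8: 2·8^2 + 8 + 4 = 140; next = 139
base 8: 139 = 2·8^2 + 8 + 3; at 9: 2·9^2 + 9 + 3 = 174; next = 173
base 9: 173 = 2·9^2 + 9 + 2; at 10: 2·10^2 + 10 + 2 = 212; next = 211

38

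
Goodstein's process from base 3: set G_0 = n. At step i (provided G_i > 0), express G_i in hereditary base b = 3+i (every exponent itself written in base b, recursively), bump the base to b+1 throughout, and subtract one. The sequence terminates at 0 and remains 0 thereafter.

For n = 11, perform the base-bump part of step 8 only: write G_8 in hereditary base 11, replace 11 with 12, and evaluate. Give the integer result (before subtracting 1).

[0] 11 ≡ 3^2 + 2 (base 3). Lift 4: 18. −1: 17.
[1] 17 ≡ 4^2 + 1 (base 4). Lift 5: 26. −1: 25.
[2] 25 ≡ 5^2 (base 5). Lift 6: 36. −1: 35.
[3] 35 ≡ 5·6 + 5 (base 6). Lift 7: 40. −1: 39.
[4] 39 ≡ 5·7 + 4 (base 7). Lift 8: 44. −1: 43.
[5] 43 ≡ 5·8 + 3 (base 8). Lift 9: 48. −1: 47.
[6] 47 ≡ 5·9 + 2 (base 9). Lift 10: 52. −1: 51.
[7] 51 ≡ 5·10 + 1 (base 10). Lift 11: 56. −1: 55.
[8] 55 ≡ 5·11 (base 11). Lift 12: 60. −1: 59.

60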